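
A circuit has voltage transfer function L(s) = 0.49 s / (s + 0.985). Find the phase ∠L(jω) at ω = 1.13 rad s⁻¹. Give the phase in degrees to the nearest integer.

∠(j1.13) = 90.00°
∠(j1.13 + 0.985) = arctan(1.13/0.985) = 48.92°
∠L(j1.13) = 90.00° − 48.92° = 41.08°

41 deg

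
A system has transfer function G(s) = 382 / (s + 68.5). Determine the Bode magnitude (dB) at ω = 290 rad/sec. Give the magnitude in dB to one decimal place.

2.2 dB

|j290 + 68.5| = √(290² + 68.5²) = 298
|G(j290)| = 382 / 298 = 1.282
20 log₁₀(1.282) = 2.16 dB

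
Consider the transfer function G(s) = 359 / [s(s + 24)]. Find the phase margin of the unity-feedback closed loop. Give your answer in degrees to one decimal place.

Gain crossover: |G(jω)| = 1 at ω ≈ 13.1 rad s⁻¹.
∠G(j13.1) = −90° − arctan(13.1/24) ≈ -118.67°
PM = 180° + (-118.67°) = 61.33°

61.3°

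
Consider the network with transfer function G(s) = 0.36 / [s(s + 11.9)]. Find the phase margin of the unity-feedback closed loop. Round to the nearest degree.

90°

Gain crossover: |G(jω)| = 1 at ω ≈ 0.0303 rad/s.
∠G(j0.0303) = −90° − arctan(0.0303/11.9) ≈ -90.15°
PM = 180° + (-90.15°) = 89.85°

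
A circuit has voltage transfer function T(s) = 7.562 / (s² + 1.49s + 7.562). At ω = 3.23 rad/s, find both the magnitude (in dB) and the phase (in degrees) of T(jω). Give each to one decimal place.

|(j3.23)² + 1.49(j3.23) + 7.562| = |-2.8709 + j4.8127| = 5.604
|T(j3.23)| = 7.562 / 5.604 = 1.3494
20 log₁₀(1.3494) = 2.60 dB
∠[(j3.23)² + 1.49(j3.23) + 7.562] = ∠[-2.8709 + j4.8127] = 120.82°
∠T(j3.23) = −120.82° = -120.82°

|T| = 2.6 dB, ∠T = -120.8 deg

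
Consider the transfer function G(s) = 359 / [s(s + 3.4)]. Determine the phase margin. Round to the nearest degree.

Gain crossover: |G(jω)| = 1 at ω ≈ 18.8 rad/sec.
∠G(j18.8) = −90° − arctan(18.8/3.4) ≈ -169.75°
PM = 180° + (-169.75°) = 10.25°

10 deg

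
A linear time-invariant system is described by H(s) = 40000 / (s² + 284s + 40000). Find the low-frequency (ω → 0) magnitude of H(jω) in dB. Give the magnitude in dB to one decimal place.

0.0 dB

H(0) = 40000 / 40000 = 1
20 log₁₀(1) = 0.00 dB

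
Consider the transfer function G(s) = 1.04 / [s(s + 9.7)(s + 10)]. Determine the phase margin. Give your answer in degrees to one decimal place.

Gain crossover: |G(jω)| = 1 at ω ≈ 0.0107 rad/s.
∠G(j0.0107) = −90° − arctan(0.0107/9.7) − arctan(0.0107/10) ≈ -90.12°
PM = 180° + (-90.12°) = 89.88°

89.9°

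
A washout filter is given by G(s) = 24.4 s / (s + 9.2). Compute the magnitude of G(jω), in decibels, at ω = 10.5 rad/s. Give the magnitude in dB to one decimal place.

|j10.5| = 10.5
|j10.5 + 9.2| = √(10.5² + 9.2²) = 13.96
|G(j10.5)| = 24.4 × 10.5 / 13.96 = 18.352
20 log₁₀(18.352) = 25.27 dB

25.3 dB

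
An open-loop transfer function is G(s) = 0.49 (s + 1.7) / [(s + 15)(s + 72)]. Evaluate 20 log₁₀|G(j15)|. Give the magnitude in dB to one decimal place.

|j15 + 1.7| = √(15² + 1.7²) = 15.1
|j15 + 15| = √(15² + 15²) = 21.21
|j15 + 72| = √(15² + 72²) = 73.55
|G(j15)| = 0.49 × 15.1 / (21.21 × 73.55) = 0.0047413
20 log₁₀(0.0047413) = -46.48 dB

-46.5 dB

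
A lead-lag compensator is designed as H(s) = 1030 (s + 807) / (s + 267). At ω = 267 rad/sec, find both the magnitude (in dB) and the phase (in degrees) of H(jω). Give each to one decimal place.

|j267 + 807| = √(267² + 807²) = 850
|j267 + 267| = √(267² + 267²) = 377.6
|H(j267)| = 1030 × 850 / 377.6 = 2318.7
20 log₁₀(2318.7) = 67.30 dB
∠(j267 + 807) = arctan(267/807) = 18.31°
∠(j267 + 267) = arctan(267/267) = 45.00°
∠H(j267) = 18.31° − 45.00° = -26.69°

|H| = 67.3 dB, ∠H = -26.7°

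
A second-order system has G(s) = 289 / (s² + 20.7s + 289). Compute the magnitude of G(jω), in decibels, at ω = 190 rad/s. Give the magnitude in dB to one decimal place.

-41.9 dB

|(j190)² + 20.7(j190) + 289| = |-35811 + j3933| = 3.603e+04
|G(j190)| = 289 / 3.603e+04 = 0.0080219
20 log₁₀(0.0080219) = -41.91 dB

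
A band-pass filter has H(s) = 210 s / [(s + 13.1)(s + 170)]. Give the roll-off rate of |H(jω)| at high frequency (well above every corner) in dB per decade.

-20 dB/decade

With 1 zero and 2 poles, the high-frequency asymptotic slope is 20 × (1 − 2) = -20 dB/decade.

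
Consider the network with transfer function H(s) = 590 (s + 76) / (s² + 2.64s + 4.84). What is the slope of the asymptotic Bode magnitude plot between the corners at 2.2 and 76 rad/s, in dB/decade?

-40 dB/decade

In this band the factors already past their corner are: complex pole pair at ωₙ ≈ 2.2; net slope = -40 dB/decade.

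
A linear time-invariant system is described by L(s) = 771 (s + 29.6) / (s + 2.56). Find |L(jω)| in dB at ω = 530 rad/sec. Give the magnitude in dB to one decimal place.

57.8 dB

|j530 + 29.6| = √(530² + 29.6²) = 530.8
|j530 + 2.56| = √(530² + 2.56²) = 530
|L(j530)| = 771 × 530.8 / 530 = 772.19
20 log₁₀(772.19) = 57.75 dB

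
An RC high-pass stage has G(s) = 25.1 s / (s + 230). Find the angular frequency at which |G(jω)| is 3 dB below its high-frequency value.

230 rad/sec

For a single-pole high-pass, the −3 dB point is at the pole: ω = 230 rad/sec.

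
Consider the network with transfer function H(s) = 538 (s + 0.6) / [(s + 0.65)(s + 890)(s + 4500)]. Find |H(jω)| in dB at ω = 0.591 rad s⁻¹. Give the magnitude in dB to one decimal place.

|j0.591 + 0.6| = √(0.591² + 0.6²) = 0.8422
|j0.591 + 0.65| = √(0.591² + 0.65²) = 0.8785
|j0.591 + 890| = √(0.591² + 890²) = 890
|j0.591 + 4500| = √(0.591² + 4500²) = 4500
|H(j0.591)| = 538 × 0.8422 / (0.8785 × 890 × 4500) = 0.00012878
20 log₁₀(0.00012878) = -77.80 dB

-77.8 dB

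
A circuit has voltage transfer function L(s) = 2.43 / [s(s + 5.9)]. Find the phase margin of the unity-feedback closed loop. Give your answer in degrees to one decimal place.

Gain crossover: |L(jω)| = 1 at ω ≈ 0.411 rad/s.
∠L(j0.411) = −90° − arctan(0.411/5.9) ≈ -93.98°
PM = 180° + (-93.98°) = 86.02°

86.0°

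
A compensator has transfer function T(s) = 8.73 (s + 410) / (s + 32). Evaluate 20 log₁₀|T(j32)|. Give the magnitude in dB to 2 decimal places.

|j32 + 410| = √(32² + 410²) = 411.2
|j32 + 32| = √(32² + 32²) = 45.25
|T(j32)| = 8.73 × 411.2 / 45.25 = 79.333
20 log₁₀(79.333) = 37.989 dB

37.99 dB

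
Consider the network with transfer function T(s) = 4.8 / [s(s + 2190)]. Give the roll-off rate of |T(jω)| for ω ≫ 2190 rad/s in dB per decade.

With 0 zeros and 2 poles, the high-frequency asymptotic slope is 20 × (0 − 2) = -40 dB/decade.

-40 dB/decade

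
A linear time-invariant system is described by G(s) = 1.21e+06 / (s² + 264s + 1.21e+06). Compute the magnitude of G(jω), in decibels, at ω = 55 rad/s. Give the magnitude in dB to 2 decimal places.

0.02 dB

|(j55)² + 264(j55) + 1.21e+06| = |1.207e+06 + j14520| = 1.207e+06
|G(j55)| = 1.21e+06 / 1.207e+06 = 1.0024
20 log₁₀(1.0024) = 0.021 dB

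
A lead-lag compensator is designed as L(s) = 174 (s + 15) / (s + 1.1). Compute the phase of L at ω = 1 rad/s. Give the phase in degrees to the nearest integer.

∠(j1 + 15) = arctan(1/15) = 3.81°
∠(j1 + 1.1) = arctan(1/1.1) = 42.27°
∠L(j1) = 3.81° − 42.27° = -38.46°

-38°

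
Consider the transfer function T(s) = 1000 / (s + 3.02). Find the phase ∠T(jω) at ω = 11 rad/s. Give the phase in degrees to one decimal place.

-74.6°

∠(j11 + 3.02) = arctan(11/3.02) = 74.65°
∠T(j11) = −74.65° = -74.65°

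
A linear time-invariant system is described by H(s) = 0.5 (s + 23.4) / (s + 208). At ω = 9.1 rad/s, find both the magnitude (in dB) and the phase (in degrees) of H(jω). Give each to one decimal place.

|H| = -24.4 dB, ∠H = 18.7°

|j9.1 + 23.4| = √(9.1² + 23.4²) = 25.11
|j9.1 + 208| = √(9.1² + 208²) = 208.2
|H(j9.1)| = 0.5 × 25.11 / 208.2 = 0.060296
20 log₁₀(0.060296) = -24.39 dB
∠(j9.1 + 23.4) = arctan(9.1/23.4) = 21.25°
∠(j9.1 + 208) = arctan(9.1/208) = 2.51°
∠H(j9.1) = 21.25° − 2.51° = 18.75°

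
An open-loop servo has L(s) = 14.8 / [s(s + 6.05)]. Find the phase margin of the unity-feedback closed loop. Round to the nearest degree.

69°

Gain crossover: |L(jω)| = 1 at ω ≈ 2.29 rad/sec.
∠L(j2.29) = −90° − arctan(2.29/6.05) ≈ -110.72°
PM = 180° + (-110.72°) = 69.28°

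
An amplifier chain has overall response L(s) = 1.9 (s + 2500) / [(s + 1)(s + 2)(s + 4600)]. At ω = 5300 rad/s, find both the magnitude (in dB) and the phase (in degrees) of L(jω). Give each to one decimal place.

|j5300 + 2500| = √(5300² + 2500²) = 5860
|j5300 + 1| = √(5300² + 1²) = 5300
|j5300 + 2| = √(5300² + 2²) = 5300
|j5300 + 4600| = √(5300² + 4600²) = 7018
|L(j5300)| = 1.9 × 5860 / (5300 × 5300 × 7018) = 5.6481e-08
20 log₁₀(5.6481e-08) = -144.96 dB
∠(j5300 + 2500) = arctan(5300/2500) = 64.75°
∠(j5300 + 1) = arctan(5300/1) = 89.99°
∠(j5300 + 2) = arctan(5300/2) = 89.98°
∠(j5300 + 4600) = arctan(5300/4600) = 49.04°
∠L(j5300) = 64.75° − (89.99° + 89.98° + 49.04°) = -164.27°

|L| = -145.0 dB, ∠L = -164.3 deg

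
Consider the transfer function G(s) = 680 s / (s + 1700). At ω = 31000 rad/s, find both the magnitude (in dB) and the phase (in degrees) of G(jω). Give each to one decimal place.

|G| = 56.6 dB, ∠G = 3.1°

|j31000| = 3.1e+04
|j31000 + 1700| = √(31000² + 1700²) = 3.105e+04
|G(j31000)| = 680 × 3.1e+04 / 3.105e+04 = 678.98
20 log₁₀(678.98) = 56.64 dB
∠(j31000) = 90.00°
∠(j31000 + 1700) = arctan(31000/1700) = 86.86°
∠G(j31000) = 90.00° − 86.86° = 3.14°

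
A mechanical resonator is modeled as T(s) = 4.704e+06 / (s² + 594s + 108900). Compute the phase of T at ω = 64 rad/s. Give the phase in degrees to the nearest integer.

-20°

∠[(j64)² + 594(j64) + 108900] = ∠[1.048e+05 + j38016] = 19.94°
∠T(j64) = −19.94° = -19.94°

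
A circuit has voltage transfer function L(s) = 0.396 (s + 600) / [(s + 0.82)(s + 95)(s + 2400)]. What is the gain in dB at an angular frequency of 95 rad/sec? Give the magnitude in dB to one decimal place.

-102.1 dB

|j95 + 600| = √(95² + 600²) = 607.5
|j95 + 0.82| = √(95² + 0.82²) = 95
|j95 + 95| = √(95² + 95²) = 134.4
|j95 + 2400| = √(95² + 2400²) = 2402
|L(j95)| = 0.396 × 607.5 / (95 × 134.4 × 2402) = 7.8468e-06
20 log₁₀(7.8468e-06) = -102.11 dB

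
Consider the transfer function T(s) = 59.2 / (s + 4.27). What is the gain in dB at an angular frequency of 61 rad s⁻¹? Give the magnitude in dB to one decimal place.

|j61 + 4.27| = √(61² + 4.27²) = 61.15
|T(j61)| = 59.2 / 61.15 = 0.96812
20 log₁₀(0.96812) = -0.28 dB

-0.3 dB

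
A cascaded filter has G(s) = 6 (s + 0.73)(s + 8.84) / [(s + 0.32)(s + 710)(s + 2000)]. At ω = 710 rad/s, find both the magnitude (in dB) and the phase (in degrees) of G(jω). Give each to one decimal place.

|j710 + 0.73| = √(710² + 0.73²) = 710
|j710 + 8.84| = √(710² + 8.84²) = 710.1
|j710 + 0.32| = √(710² + 0.32²) = 710
|j710 + 710| = √(710² + 710²) = 1004
|j710 + 2000| = √(710² + 2000²) = 2122
|G(j710)| = 6 × 710 × 710.1 / (710 × 1004 × 2122) = 0.0019992
20 log₁₀(0.0019992) = -53.98 dB
∠(j710 + 0.73) = arctan(710/0.73) = 89.94°
∠(j710 + 8.84) = arctan(710/8.84) = 89.29°
∠(j710 + 0.32) = arctan(710/0.32) = 89.97°
∠(j710 + 710) = arctan(710/710) = 45.00°
∠(j710 + 2000) = arctan(710/2000) = 19.54°
∠G(j710) = 89.94° + 89.29° − (89.97° + 45.00° + 19.54°) = 24.71°

|G| = -54.0 dB, ∠G = 24.7°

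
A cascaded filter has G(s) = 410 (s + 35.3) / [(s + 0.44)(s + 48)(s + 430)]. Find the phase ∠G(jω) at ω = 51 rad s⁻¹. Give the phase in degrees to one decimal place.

∠(j51 + 35.3) = arctan(51/35.3) = 55.31°
∠(j51 + 0.44) = arctan(51/0.44) = 89.51°
∠(j51 + 48) = arctan(51/48) = 46.74°
∠(j51 + 430) = arctan(51/430) = 6.76°
∠G(j51) = 55.31° − (89.51° + 46.74° + 6.76°) = -87.69°

-87.7 deg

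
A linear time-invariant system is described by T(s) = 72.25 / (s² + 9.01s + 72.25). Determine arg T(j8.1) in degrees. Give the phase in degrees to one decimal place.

-84.8°

∠[(j8.1)² + 9.01(j8.1) + 72.25] = ∠[6.64 + j72.981] = 84.80°
∠T(j8.1) = −84.80° = -84.80°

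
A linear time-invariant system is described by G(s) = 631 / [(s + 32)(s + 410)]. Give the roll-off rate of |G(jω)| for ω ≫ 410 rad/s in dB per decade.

With 0 zeros and 2 poles, the high-frequency asymptotic slope is 20 × (0 − 2) = -40 dB/decade.

-40 dB/decade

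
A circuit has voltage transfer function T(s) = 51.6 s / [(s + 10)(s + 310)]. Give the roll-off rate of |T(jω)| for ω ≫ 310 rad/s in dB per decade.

-20 dB/decade

With 1 zero and 2 poles, the high-frequency asymptotic slope is 20 × (1 − 2) = -20 dB/decade.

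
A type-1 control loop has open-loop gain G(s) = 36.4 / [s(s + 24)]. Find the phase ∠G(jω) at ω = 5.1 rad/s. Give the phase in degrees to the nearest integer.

∠(j5.1 + 24) = arctan(5.1/24) = 12.00°
∠(j5.1) = 90.00°
∠G(j5.1) = − (12.00° + 90.00°) = -102.00°

-102°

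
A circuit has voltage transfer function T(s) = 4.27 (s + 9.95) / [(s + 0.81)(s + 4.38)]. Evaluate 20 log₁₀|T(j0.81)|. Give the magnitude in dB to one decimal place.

18.4 dB

|j0.81 + 9.95| = √(0.81² + 9.95²) = 9.983
|j0.81 + 0.81| = √(0.81² + 0.81²) = 1.146
|j0.81 + 4.38| = √(0.81² + 4.38²) = 4.454
|T(j0.81)| = 4.27 × 9.983 / (1.146 × 4.454) = 8.3543
20 log₁₀(8.3543) = 18.44 dB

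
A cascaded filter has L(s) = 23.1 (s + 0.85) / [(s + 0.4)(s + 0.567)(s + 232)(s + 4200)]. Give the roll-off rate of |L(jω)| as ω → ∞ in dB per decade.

-60 dB/decade

With 1 zero and 4 poles, the high-frequency asymptotic slope is 20 × (1 − 4) = -60 dB/decade.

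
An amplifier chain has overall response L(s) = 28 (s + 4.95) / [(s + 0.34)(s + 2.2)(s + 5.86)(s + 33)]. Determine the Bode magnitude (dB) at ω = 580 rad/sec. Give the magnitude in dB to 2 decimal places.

-136.88 dB

|j580 + 4.95| = √(580² + 4.95²) = 580
|j580 + 0.34| = √(580² + 0.34²) = 580
|j580 + 2.2| = √(580² + 2.2²) = 580
|j580 + 5.86| = √(580² + 5.86²) = 580
|j580 + 33| = √(580² + 33²) = 580.9
|L(j580)| = 28 × 580 / (580 × 580 × 580 × 580.9) = 1.4327e-07
20 log₁₀(1.4327e-07) = -136.877 dB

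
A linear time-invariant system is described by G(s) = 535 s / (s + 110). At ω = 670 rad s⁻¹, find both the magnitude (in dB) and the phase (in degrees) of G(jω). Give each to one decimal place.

|G| = 54.5 dB, ∠G = 9.3°

|j670| = 670
|j670 + 110| = √(670² + 110²) = 679
|G(j670)| = 535 × 670 / 679 = 527.93
20 log₁₀(527.93) = 54.45 dB
∠(j670) = 90.00°
∠(j670 + 110) = arctan(670/110) = 80.68°
∠G(j670) = 90.00° − 80.68° = 9.32°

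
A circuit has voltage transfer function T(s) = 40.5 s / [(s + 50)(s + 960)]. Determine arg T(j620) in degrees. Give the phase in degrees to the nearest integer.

-28°

∠(j620) = 90.00°
∠(j620 + 50) = arctan(620/50) = 85.39°
∠(j620 + 960) = arctan(620/960) = 32.86°
∠T(j620) = 90.00° − (85.39° + 32.86°) = -28.25°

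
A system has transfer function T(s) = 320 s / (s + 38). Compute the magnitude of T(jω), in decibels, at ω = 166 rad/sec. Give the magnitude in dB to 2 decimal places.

|j166| = 166
|j166 + 38| = √(166² + 38²) = 170.3
|T(j166)| = 320 × 166 / 170.3 = 311.93
20 log₁₀(311.93) = 49.881 dB

49.88 dB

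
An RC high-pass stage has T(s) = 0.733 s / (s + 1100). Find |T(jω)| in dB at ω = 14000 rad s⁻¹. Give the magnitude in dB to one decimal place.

-2.7 dB

|j14000| = 1.4e+04
|j14000 + 1100| = √(14000² + 1100²) = 1.404e+04
|T(j14000)| = 0.733 × 1.4e+04 / 1.404e+04 = 0.73075
20 log₁₀(0.73075) = -2.72 dB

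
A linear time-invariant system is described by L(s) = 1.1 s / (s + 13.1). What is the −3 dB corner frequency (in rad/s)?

13.1 rad/s

For a single-pole high-pass, the −3 dB point is at the pole: ω = 13.1 rad/s.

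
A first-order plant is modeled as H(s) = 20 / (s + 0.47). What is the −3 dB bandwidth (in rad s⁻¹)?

For a single-pole low-pass, the −3 dB point is at the pole: ω = 0.47 rad s⁻¹.

0.47 rad s⁻¹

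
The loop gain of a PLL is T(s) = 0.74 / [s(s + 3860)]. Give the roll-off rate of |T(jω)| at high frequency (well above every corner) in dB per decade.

-40 dB/decade

With 0 zeros and 2 poles, the high-frequency asymptotic slope is 20 × (0 − 2) = -40 dB/decade.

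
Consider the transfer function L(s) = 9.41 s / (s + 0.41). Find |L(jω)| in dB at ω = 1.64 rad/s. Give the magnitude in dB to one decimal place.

19.2 dB

|j1.64| = 1.64
|j1.64 + 0.41| = √(1.64² + 0.41²) = 1.69
|L(j1.64)| = 9.41 × 1.64 / 1.69 = 9.129
20 log₁₀(9.129) = 19.21 dB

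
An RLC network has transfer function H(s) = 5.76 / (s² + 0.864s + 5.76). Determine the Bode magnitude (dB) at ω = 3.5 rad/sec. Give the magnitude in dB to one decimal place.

|(j3.5)² + 0.864(j3.5) + 5.76| = |-6.49 + j3.024| = 7.16
|H(j3.5)| = 5.76 / 7.16 = 0.80448
20 log₁₀(0.80448) = -1.89 dB

-1.9 dB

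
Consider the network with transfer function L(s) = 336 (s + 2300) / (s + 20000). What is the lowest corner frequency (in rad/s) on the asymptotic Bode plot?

Break frequencies occur at each pole and zero magnitude: 2300 rad/s, 20000 rad/s.
The lowest is 2300 rad/s.

2300 rad/s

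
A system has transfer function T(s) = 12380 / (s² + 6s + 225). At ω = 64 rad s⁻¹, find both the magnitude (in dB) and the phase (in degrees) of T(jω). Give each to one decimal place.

|T| = 10.1 dB, ∠T = -174.3 deg

|(j64)² + 6(j64) + 225| = |-3871 + j384| = 3890
|T(j64)| = 12380 / 3890 = 3.1825
20 log₁₀(3.1825) = 10.06 dB
∠[(j64)² + 6(j64) + 225] = ∠[-3871 + j384] = 174.33°
∠T(j64) = −174.33° = -174.33°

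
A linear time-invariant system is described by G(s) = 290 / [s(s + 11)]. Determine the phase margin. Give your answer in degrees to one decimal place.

35.6°

Gain crossover: |G(jω)| = 1 at ω ≈ 15.4 rad/s.
∠G(j15.4) = −90° − arctan(15.4/11) ≈ -144.38°
PM = 180° + (-144.38°) = 35.62°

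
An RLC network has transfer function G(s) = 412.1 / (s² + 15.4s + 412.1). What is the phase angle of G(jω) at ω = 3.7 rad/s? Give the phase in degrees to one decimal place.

∠[(j3.7)² + 15.4(j3.7) + 412.1] = ∠[398.41 + j56.98] = 8.14°
∠G(j3.7) = −8.14° = -8.14°

-8.1°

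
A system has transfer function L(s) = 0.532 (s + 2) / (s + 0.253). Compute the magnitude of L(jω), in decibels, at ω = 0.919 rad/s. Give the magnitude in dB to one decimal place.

|j0.919 + 2| = √(0.919² + 2²) = 2.201
|j0.919 + 0.253| = √(0.919² + 0.253²) = 0.9532
|L(j0.919)| = 0.532 × 2.201 / 0.9532 = 1.2285
20 log₁₀(1.2285) = 1.79 dB

1.8 dB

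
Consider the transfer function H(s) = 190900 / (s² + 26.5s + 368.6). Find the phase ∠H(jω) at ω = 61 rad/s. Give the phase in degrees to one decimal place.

-154.3°

∠[(j61)² + 26.5(j61) + 368.6] = ∠[-3352.4 + j1616.5] = 154.26°
∠H(j61) = −154.26° = -154.26°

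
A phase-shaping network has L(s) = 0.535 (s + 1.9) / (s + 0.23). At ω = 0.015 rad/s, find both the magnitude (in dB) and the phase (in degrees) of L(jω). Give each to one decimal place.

|L| = 12.9 dB, ∠L = -3.3 deg

|j0.015 + 1.9| = √(0.015² + 1.9²) = 1.9
|j0.015 + 0.23| = √(0.015² + 0.23²) = 0.2305
|L(j0.015)| = 0.535 × 1.9 / 0.2305 = 4.4103
20 log₁₀(4.4103) = 12.89 dB
∠(j0.015 + 1.9) = arctan(0.015/1.9) = 0.45°
∠(j0.015 + 0.23) = arctan(0.015/0.23) = 3.73°
∠L(j0.015) = 0.45° − 3.73° = -3.28°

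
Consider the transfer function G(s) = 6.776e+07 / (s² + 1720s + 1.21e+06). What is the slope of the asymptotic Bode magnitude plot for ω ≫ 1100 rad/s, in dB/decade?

With 0 zeros and 2 poles, the high-frequency asymptotic slope is 20 × (0 − 2) = -40 dB/decade.

-40 dB/decade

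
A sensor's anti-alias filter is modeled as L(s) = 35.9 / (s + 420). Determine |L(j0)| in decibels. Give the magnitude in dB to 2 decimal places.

L(0) = 35.9 / 420 = 0.085476
20 log₁₀(0.085476) = -21.363 dB

-21.36 dB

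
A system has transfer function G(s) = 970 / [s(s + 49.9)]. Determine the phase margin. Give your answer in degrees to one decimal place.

69.9°

Gain crossover: |G(jω)| = 1 at ω ≈ 18.3 rad/s.
∠G(j18.3) = −90° − arctan(18.3/49.9) ≈ -110.09°
PM = 180° + (-110.09°) = 69.91°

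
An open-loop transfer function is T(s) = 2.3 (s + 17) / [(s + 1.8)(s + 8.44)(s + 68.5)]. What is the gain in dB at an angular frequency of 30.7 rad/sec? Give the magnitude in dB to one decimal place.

-59.2 dB

|j30.7 + 17| = √(30.7² + 17²) = 35.09
|j30.7 + 1.8| = √(30.7² + 1.8²) = 30.75
|j30.7 + 8.44| = √(30.7² + 8.44²) = 31.84
|j30.7 + 68.5| = √(30.7² + 68.5²) = 75.06
|T(j30.7)| = 2.3 × 35.09 / (30.75 × 31.84 × 75.06) = 0.0010982
20 log₁₀(0.0010982) = -59.19 dB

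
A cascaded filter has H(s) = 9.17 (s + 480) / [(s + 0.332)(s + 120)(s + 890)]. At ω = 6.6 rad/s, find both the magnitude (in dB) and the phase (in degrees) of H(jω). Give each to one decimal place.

|j6.6 + 480| = √(6.6² + 480²) = 480
|j6.6 + 0.332| = √(6.6² + 0.332²) = 6.608
|j6.6 + 120| = √(6.6² + 120²) = 120.2
|j6.6 + 890| = √(6.6² + 890²) = 890
|H(j6.6)| = 9.17 × 480 / (6.608 × 120.2 × 890) = 0.0062276
20 log₁₀(0.0062276) = -44.11 dB
∠(j6.6 + 480) = arctan(6.6/480) = 0.79°
∠(j6.6 + 0.332) = arctan(6.6/0.332) = 87.12°
∠(j6.6 + 120) = arctan(6.6/120) = 3.15°
∠(j6.6 + 890) = arctan(6.6/890) = 0.42°
∠H(j6.6) = 0.79° − (87.12° + 3.15° + 0.42°) = -89.91°

|H| = -44.1 dB, ∠H = -89.9°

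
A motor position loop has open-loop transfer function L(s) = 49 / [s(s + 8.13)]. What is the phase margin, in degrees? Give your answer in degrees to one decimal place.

57.9°

Gain crossover: |L(jω)| = 1 at ω ≈ 5.1 rad/s.
∠L(j5.1) = −90° − arctan(5.1/8.13) ≈ -122.12°
PM = 180° + (-122.12°) = 57.88°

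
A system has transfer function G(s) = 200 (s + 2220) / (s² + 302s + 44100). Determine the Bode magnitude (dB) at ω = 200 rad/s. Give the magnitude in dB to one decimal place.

|j200 + 2220| = √(200² + 2220²) = 2229
|(j200)² + 302(j200) + 44100| = |4100 + j60400| = 6.054e+04
|G(j200)| = 200 × 2229 / 6.054e+04 = 7.3638
20 log₁₀(7.3638) = 17.34 dB

17.3 dB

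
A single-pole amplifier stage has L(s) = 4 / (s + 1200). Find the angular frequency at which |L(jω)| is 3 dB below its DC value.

For a single-pole low-pass, the −3 dB point is at the pole: ω = 1200 rad/sec.

1200 rad/sec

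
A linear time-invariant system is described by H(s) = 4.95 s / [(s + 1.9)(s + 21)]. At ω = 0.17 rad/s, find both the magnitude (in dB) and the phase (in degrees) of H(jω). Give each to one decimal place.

|j0.17| = 0.17
|j0.17 + 1.9| = √(0.17² + 1.9²) = 1.908
|j0.17 + 21| = √(0.17² + 21²) = 21
|H(j0.17)| = 4.95 × 0.17 / (1.908 × 21) = 0.021006
20 log₁₀(0.021006) = -33.55 dB
∠(j0.17) = 90.00°
∠(j0.17 + 1.9) = arctan(0.17/1.9) = 5.11°
∠(j0.17 + 21) = arctan(0.17/21) = 0.46°
∠H(j0.17) = 90.00° − (5.11° + 0.46°) = 84.42°

|H| = -33.6 dB, ∠H = 84.4°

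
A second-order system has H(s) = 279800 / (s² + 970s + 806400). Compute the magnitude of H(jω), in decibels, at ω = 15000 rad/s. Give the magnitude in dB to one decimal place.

-58.1 dB

|(j15000)² + 970(j15000) + 806400| = |-2.2419e+08 + j1.455e+07| = 2.247e+08
|H(j15000)| = 279800 / 2.247e+08 = 0.0012454
20 log₁₀(0.0012454) = -58.09 dB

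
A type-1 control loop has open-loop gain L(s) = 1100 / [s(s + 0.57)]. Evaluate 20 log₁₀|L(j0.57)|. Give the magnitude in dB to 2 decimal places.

67.58 dB

|j0.57 + 0.57| = √(0.57² + 0.57²) = 0.8061
|j0.57| = 0.57
|L(j0.57)| = 1100 / (0.8061 × 0.57) = 2394
20 log₁₀(2394) = 67.583 dB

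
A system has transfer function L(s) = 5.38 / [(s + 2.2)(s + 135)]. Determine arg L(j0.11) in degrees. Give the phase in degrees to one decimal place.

-2.9°

∠(j0.11 + 2.2) = arctan(0.11/2.2) = 2.86°
∠(j0.11 + 135) = arctan(0.11/135) = 0.05°
∠L(j0.11) = − (2.86° + 0.05°) = -2.91°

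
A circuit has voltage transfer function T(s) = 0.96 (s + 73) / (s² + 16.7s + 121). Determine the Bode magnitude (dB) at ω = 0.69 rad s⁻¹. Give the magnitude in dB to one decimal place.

-4.7 dB

|j0.69 + 73| = √(0.69² + 73²) = 73
|(j0.69)² + 16.7(j0.69) + 121| = |120.52 + j11.523| = 121.1
|T(j0.69)| = 0.96 × 73 / 121.1 = 0.57885
20 log₁₀(0.57885) = -4.75 dB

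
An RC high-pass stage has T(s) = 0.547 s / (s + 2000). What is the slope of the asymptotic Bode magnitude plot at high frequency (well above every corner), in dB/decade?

With 1 zero and 1 pole, the high-frequency asymptotic slope is 20 × (1 − 1) = 0 dB/decade.

0 dB/decade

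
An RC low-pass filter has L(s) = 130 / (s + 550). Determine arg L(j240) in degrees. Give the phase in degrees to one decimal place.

-23.6 deg

∠(j240 + 550) = arctan(240/550) = 23.57°
∠L(j240) = −23.57° = -23.57°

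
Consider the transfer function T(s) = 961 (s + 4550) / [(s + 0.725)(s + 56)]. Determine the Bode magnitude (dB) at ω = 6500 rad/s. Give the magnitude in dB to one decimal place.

|j6500 + 4550| = √(6500² + 4550²) = 7934
|j6500 + 0.725| = √(6500² + 0.725²) = 6500
|j6500 + 56| = √(6500² + 56²) = 6500
|T(j6500)| = 961 × 7934 / (6500 × 6500) = 0.18046
20 log₁₀(0.18046) = -14.87 dB

-14.9 dB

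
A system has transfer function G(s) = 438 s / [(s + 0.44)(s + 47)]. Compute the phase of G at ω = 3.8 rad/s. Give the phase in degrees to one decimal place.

2.0°

∠(j3.8) = 90.00°
∠(j3.8 + 0.44) = arctan(3.8/0.44) = 83.40°
∠(j3.8 + 47) = arctan(3.8/47) = 4.62°
∠G(j3.8) = 90.00° − (83.40° + 4.62°) = 1.98°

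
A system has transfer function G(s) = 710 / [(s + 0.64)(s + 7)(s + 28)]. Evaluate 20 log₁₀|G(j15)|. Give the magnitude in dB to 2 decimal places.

|j15 + 0.64| = √(15² + 0.64²) = 15.01
|j15 + 7| = √(15² + 7²) = 16.55
|j15 + 28| = √(15² + 28²) = 31.76
|G(j15)| = 710 / (15.01 × 16.55 × 31.76) = 0.08994
20 log₁₀(0.08994) = -20.921 dB

-20.92 dB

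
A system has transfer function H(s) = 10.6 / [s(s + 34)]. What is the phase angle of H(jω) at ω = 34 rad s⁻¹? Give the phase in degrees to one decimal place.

-135.0°

∠(j34 + 34) = arctan(34/34) = 45.00°
∠(j34) = 90.00°
∠H(j34) = − (45.00° + 90.00°) = -135.00°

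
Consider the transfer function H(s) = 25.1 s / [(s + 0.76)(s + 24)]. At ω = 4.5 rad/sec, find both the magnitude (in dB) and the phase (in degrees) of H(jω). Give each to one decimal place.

|H| = 0.1 dB, ∠H = -1.0°

|j4.5| = 4.5
|j4.5 + 0.76| = √(4.5² + 0.76²) = 4.564
|j4.5 + 24| = √(4.5² + 24²) = 24.42
|H(j4.5)| = 25.1 × 4.5 / (4.564 × 24.42) = 1.0136
20 log₁₀(1.0136) = 0.12 dB
∠(j4.5) = 90.00°
∠(j4.5 + 0.76) = arctan(4.5/0.76) = 80.41°
∠(j4.5 + 24) = arctan(4.5/24) = 10.62°
∠H(j4.5) = 90.00° − (80.41° + 10.62°) = -1.03°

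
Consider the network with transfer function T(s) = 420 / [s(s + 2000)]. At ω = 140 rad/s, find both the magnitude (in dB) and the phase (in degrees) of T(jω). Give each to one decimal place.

|T| = -56.5 dB, ∠T = -94.0°

|j140 + 2000| = √(140² + 2000²) = 2005
|j140| = 140
|T(j140)| = 420 / (2005 × 140) = 0.0014963
20 log₁₀(0.0014963) = -56.50 dB
∠(j140 + 2000) = arctan(140/2000) = 4.00°
∠(j140) = 90.00°
∠T(j140) = − (4.00° + 90.00°) = -94.00°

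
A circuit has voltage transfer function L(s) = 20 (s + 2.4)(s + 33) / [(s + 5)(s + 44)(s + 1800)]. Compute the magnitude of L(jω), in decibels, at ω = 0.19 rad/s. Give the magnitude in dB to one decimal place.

-47.9 dB

|j0.19 + 2.4| = √(0.19² + 2.4²) = 2.408
|j0.19 + 33| = √(0.19² + 33²) = 33
|j0.19 + 5| = √(0.19² + 5²) = 5.004
|j0.19 + 44| = √(0.19² + 44²) = 44
|j0.19 + 1800| = √(0.19² + 1800²) = 1800
|L(j0.19)| = 20 × 2.408 × 33 / (5.004 × 44 × 1800) = 0.0040097
20 log₁₀(0.0040097) = -47.94 dB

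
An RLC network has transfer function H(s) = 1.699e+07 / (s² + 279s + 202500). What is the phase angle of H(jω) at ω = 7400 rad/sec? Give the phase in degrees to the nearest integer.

-178°

∠[(j7400)² + 279(j7400) + 202500] = ∠[-5.4558e+07 + j2.0646e+06] = 177.83°
∠H(j7400) = −177.83° = -177.83°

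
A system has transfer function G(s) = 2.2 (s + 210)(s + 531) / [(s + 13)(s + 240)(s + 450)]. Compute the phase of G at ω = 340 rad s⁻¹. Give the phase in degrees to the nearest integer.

-89°

∠(j340 + 210) = arctan(340/210) = 58.30°
∠(j340 + 531) = arctan(340/531) = 32.63°
∠(j340 + 13) = arctan(340/13) = 87.81°
∠(j340 + 240) = arctan(340/240) = 54.78°
∠(j340 + 450) = arctan(340/450) = 37.07°
∠G(j340) = 58.30° + 32.63° − (87.81° + 54.78° + 37.07°) = -88.74°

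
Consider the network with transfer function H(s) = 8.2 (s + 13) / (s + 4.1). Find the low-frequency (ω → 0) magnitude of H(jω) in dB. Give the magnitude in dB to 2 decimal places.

28.30 dB

H(0) = 8.2 × 13 / 4.1 = 26
20 log₁₀(26) = 28.299 dB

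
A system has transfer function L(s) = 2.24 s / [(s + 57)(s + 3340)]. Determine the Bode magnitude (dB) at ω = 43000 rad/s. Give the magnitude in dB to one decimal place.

|j43000| = 4.3e+04
|j43000 + 57| = √(43000² + 57²) = 4.3e+04
|j43000 + 3340| = √(43000² + 3340²) = 4.313e+04
|L(j43000)| = 2.24 × 4.3e+04 / (4.3e+04 × 4.313e+04) = 5.1937e-05
20 log₁₀(5.1937e-05) = -85.69 dB

-85.7 dB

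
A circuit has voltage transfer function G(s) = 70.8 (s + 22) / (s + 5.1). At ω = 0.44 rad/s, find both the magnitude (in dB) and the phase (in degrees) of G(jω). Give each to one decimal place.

|j0.44 + 22| = √(0.44² + 22²) = 22
|j0.44 + 5.1| = √(0.44² + 5.1²) = 5.119
|G(j0.44)| = 70.8 × 22 / 5.119 = 304.34
20 log₁₀(304.34) = 49.67 dB
∠(j0.44 + 22) = arctan(0.44/22) = 1.15°
∠(j0.44 + 5.1) = arctan(0.44/5.1) = 4.93°
∠G(j0.44) = 1.15° − 4.93° = -3.79°

|G| = 49.7 dB, ∠G = -3.8 deg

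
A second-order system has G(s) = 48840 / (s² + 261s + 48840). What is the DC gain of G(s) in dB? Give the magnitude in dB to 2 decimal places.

0.00 dB

G(0) = 48840 / 48840 = 1
20 log₁₀(1) = 0.000 dB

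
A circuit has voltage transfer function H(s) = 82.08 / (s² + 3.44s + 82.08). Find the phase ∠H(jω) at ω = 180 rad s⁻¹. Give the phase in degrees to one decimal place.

∠[(j180)² + 3.44(j180) + 82.08] = ∠[-32318 + j619.2] = 178.90°
∠H(j180) = −178.90° = -178.90°

-178.9 deg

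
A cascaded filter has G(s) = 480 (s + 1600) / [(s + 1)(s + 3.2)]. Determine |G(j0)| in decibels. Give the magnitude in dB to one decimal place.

G(0) = 480 × 1600 / (1 × 3.2) = 2.4e+05
20 log₁₀(2.4e+05) = 107.60 dB

107.6 dB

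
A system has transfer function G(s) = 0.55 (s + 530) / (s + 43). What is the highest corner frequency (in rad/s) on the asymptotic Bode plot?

Break frequencies occur at each pole and zero magnitude: 43 rad/s, 530 rad/s.
The highest is 530 rad/s.

530 rad/s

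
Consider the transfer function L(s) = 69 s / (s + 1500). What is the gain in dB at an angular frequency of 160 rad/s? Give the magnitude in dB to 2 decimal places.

17.29 dB

|j160| = 160
|j160 + 1500| = √(160² + 1500²) = 1509
|L(j160)| = 69 × 160 / 1509 = 7.3185
20 log₁₀(7.3185) = 17.288 dB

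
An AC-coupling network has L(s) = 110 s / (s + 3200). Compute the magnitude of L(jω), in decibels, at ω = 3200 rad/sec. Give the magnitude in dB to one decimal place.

|j3200| = 3200
|j3200 + 3200| = √(3200² + 3200²) = 4525
|L(j3200)| = 110 × 3200 / 4525 = 77.782
20 log₁₀(77.782) = 37.82 dB

37.8 dB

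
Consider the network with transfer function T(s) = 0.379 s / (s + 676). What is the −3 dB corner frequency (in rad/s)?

676 rad/s

For a single-pole high-pass, the −3 dB point is at the pole: ω = 676 rad/s.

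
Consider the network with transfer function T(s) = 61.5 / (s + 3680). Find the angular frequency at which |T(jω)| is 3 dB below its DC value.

3680 rad/s

For a single-pole low-pass, the −3 dB point is at the pole: ω = 3680 rad/s.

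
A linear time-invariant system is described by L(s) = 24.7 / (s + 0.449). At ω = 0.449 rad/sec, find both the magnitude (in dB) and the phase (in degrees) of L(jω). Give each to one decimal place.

|j0.449 + 0.449| = √(0.449² + 0.449²) = 0.635
|L(j0.449)| = 24.7 / 0.635 = 38.899
20 log₁₀(38.899) = 31.80 dB
∠(j0.449 + 0.449) = arctan(0.449/0.449) = 45.00°
∠L(j0.449) = −45.00° = -45.00°

|L| = 31.8 dB, ∠L = -45.0 deg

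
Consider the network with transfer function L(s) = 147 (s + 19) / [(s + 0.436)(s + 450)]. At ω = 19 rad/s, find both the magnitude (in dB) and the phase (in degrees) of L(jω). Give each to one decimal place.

|L| = -6.7 dB, ∠L = -46.1 deg

|j19 + 19| = √(19² + 19²) = 26.87
|j19 + 0.436| = √(19² + 0.436²) = 19.01
|j19 + 450| = √(19² + 450²) = 450.4
|L(j19)| = 147 × 26.87 / (19.01 × 450.4) = 0.46144
20 log₁₀(0.46144) = -6.72 dB
∠(j19 + 19) = arctan(19/19) = 45.00°
∠(j19 + 0.436) = arctan(19/0.436) = 88.69°
∠(j19 + 450) = arctan(19/450) = 2.42°
∠L(j19) = 45.00° − (88.69° + 2.42°) = -46.10°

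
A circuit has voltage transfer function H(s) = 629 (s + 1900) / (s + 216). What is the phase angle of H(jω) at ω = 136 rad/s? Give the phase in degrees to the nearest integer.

∠(j136 + 1900) = arctan(136/1900) = 4.09°
∠(j136 + 216) = arctan(136/216) = 32.20°
∠H(j136) = 4.09° − 32.20° = -28.10°

-28°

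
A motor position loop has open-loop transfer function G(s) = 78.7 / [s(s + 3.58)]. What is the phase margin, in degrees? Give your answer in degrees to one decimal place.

22.8°

Gain crossover: |G(jω)| = 1 at ω ≈ 8.52 rad/s.
∠G(j8.52) = −90° − arctan(8.52/3.58) ≈ -157.20°
PM = 180° + (-157.20°) = 22.80°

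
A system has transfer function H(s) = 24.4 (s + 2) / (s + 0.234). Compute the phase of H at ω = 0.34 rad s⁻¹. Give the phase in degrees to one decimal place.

∠(j0.34 + 2) = arctan(0.34/2) = 9.65°
∠(j0.34 + 0.234) = arctan(0.34/0.234) = 55.46°
∠H(j0.34) = 9.65° − 55.46° = -45.81°

-45.8 deg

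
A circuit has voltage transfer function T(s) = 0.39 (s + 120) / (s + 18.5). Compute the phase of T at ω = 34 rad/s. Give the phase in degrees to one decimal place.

-45.6 deg

∠(j34 + 120) = arctan(34/120) = 15.82°
∠(j34 + 18.5) = arctan(34/18.5) = 61.45°
∠T(j34) = 15.82° − 61.45° = -45.63°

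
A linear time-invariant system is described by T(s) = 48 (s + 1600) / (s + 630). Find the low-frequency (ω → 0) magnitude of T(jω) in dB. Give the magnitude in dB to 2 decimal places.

T(0) = 48 × 1600 / 630 = 121.9
20 log₁₀(121.9) = 41.720 dB

41.72 dB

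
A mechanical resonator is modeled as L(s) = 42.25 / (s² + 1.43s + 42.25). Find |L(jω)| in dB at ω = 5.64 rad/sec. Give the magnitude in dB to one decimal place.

|(j5.64)² + 1.43(j5.64) + 42.25| = |10.44 + j8.0652| = 13.19
|L(j5.64)| = 42.25 / 13.19 = 3.2025
20 log₁₀(3.2025) = 10.11 dB

10.1 dB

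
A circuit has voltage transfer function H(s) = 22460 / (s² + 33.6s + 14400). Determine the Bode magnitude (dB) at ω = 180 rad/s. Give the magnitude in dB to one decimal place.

1.5 dB

|(j180)² + 33.6(j180) + 14400| = |-18000 + j6048| = 1.899e+04
|H(j180)| = 22460 / 1.899e+04 = 1.1828
20 log₁₀(1.1828) = 1.46 dB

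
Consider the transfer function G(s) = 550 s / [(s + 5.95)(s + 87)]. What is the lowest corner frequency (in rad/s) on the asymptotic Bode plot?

Break frequencies occur at each pole and zero magnitude: 5.95 rad/s, 87 rad/s.
The lowest is 5.95 rad/s.

5.95 rad/s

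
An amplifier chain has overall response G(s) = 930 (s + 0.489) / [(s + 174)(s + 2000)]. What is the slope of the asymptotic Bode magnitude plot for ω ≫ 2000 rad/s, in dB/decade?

-20 dB/decade

With 1 zero and 2 poles, the high-frequency asymptotic slope is 20 × (1 − 2) = -20 dB/decade.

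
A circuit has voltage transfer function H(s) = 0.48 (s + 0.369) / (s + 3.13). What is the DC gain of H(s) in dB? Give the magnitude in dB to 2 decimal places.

H(0) = 0.48 × 0.369 / 3.13 = 0.056588
20 log₁₀(0.056588) = -24.946 dB

-24.95 dB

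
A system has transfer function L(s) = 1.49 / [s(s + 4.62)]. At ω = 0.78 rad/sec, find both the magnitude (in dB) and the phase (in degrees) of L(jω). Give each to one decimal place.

|L| = -7.8 dB, ∠L = -99.6°

|j0.78 + 4.62| = √(0.78² + 4.62²) = 4.685
|j0.78| = 0.78
|L(j0.78)| = 1.49 / (4.685 × 0.78) = 0.40771
20 log₁₀(0.40771) = -7.79 dB
∠(j0.78 + 4.62) = arctan(0.78/4.62) = 9.58°
∠(j0.78) = 90.00°
∠L(j0.78) = − (9.58° + 90.00°) = -99.58°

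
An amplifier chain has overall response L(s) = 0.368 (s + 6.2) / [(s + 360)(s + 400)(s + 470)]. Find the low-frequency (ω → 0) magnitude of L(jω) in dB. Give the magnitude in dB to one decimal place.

-149.4 dB

L(0) = 0.368 × 6.2 / (360 × 400 × 470) = 3.3712e-08
20 log₁₀(3.3712e-08) = -149.44 dB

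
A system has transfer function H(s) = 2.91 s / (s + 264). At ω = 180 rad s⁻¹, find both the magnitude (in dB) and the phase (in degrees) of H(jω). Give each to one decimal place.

|j180| = 180
|j180 + 264| = √(180² + 264²) = 319.5
|H(j180)| = 2.91 × 180 / 319.5 = 1.6393
20 log₁₀(1.6393) = 4.29 dB
∠(j180) = 90.00°
∠(j180 + 264) = arctan(180/264) = 34.29°
∠H(j180) = 90.00° − 34.29° = 55.71°

|H| = 4.3 dB, ∠H = 55.7°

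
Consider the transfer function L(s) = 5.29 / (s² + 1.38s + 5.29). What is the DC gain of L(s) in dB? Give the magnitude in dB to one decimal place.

0.0 dB

L(0) = 5.29 / 5.29 = 1
20 log₁₀(1) = 0.00 dB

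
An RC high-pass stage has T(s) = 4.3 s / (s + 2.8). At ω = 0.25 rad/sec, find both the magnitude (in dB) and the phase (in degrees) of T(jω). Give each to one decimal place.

|T| = -8.3 dB, ∠T = 84.9 deg

|j0.25| = 0.25
|j0.25 + 2.8| = √(0.25² + 2.8²) = 2.811
|T(j0.25)| = 4.3 × 0.25 / 2.811 = 0.38241
20 log₁₀(0.38241) = -8.35 dB
∠(j0.25) = 90.00°
∠(j0.25 + 2.8) = arctan(0.25/2.8) = 5.10°
∠T(j0.25) = 90.00° − 5.10° = 84.90°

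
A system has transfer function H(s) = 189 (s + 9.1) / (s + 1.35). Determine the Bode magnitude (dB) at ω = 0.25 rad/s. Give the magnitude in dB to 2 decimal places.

61.96 dB

|j0.25 + 9.1| = √(0.25² + 9.1²) = 9.103
|j0.25 + 1.35| = √(0.25² + 1.35²) = 1.373
|H(j0.25)| = 189 × 9.103 / 1.373 = 1253.2
20 log₁₀(1253.2) = 61.960 dB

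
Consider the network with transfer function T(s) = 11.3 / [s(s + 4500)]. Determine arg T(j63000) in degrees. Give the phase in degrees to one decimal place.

-175.9°

∠(j63000 + 4500) = arctan(63000/4500) = 85.91°
∠(j63000) = 90.00°
∠T(j63000) = − (85.91° + 90.00°) = -175.91°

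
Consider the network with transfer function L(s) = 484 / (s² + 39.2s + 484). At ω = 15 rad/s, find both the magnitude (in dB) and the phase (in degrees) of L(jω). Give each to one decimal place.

|L| = -2.5 dB, ∠L = -66.2°

|(j15)² + 39.2(j15) + 484| = |259 + j588| = 642.5
|L(j15)| = 484 / 642.5 = 0.75329
20 log₁₀(0.75329) = -2.46 dB
∠[(j15)² + 39.2(j15) + 484] = ∠[259 + j588] = 66.23°
∠L(j15) = −66.23° = -66.23°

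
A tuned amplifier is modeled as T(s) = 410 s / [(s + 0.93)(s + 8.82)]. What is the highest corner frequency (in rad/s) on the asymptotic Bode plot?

Break frequencies occur at each pole and zero magnitude: 0.93 rad/s, 8.82 rad/s.
The highest is 8.82 rad/s.

8.82 rad/s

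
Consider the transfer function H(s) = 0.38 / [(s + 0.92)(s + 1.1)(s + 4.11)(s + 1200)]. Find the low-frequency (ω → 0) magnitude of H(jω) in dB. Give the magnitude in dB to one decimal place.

H(0) = 0.38 / (0.92 × 1.1 × 4.11 × 1200) = 7.6134e-05
20 log₁₀(7.6134e-05) = -82.37 dB

-82.4 dB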